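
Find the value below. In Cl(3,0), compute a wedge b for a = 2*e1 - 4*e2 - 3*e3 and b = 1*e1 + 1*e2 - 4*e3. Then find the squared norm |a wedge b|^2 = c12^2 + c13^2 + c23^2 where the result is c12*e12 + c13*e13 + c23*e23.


a wedge b = (a1*b2 - a2*b1)*e12 + (a1*b3 - a3*b1)*e13 + (a2*b3 - a3*b2)*e23
e12 coeff: 2*1 - (-4)*1 = 2 - (-4) = 6
e13 coeff: 2*(-4) - (-3)*1 = -8 - (-3) = -5
e23 coeff: (-4)*(-4) - (-3)*1 = 16 - (-3) = 19
|a wedge b|^2 = 6^2 + (-5)^2 + 19^2
= 36 + 25 + 361
= 422


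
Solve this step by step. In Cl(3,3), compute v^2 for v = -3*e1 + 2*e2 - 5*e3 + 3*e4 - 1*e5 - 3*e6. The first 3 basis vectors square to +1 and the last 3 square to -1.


v^2 = sum of c_i^2 * e_i^2
Positive signature terms (e_i^2 = +1): (-3)^2 + 2^2 + (-5)^2 = 38
Negative signature terms (e_j^2 = -1): 3^2 + (-1)^2 + (-3)^2 = 19
v^2 = 38 - 19 = 19


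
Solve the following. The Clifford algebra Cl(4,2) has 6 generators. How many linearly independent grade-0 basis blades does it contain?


Number of grade-k basis blades in Cl(p,q) with n = p + q is C(n, k).
n = 4 + 2 = 6
C(6, 0) = 6! / (0! * 6!)
= 720 / (1 * 720)
= 1


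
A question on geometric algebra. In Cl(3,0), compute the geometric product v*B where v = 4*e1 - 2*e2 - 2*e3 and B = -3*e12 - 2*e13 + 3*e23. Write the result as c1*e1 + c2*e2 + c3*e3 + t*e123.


vB has grade-1 (vector) and grade-3 (trivector) parts: vB = (v _| B) + (v ^ B).
Vector part <vB>_1:
  e1: -v2*b12 - v3*b13 = -(-2)*(-3) - (-2)*(-2) = -10
  e2: v1*b12 - v3*b23 = (4)*(-3) - (-2)*(3) = -6
  e3: v1*b13 + v2*b23 = (4)*(-2) + (-2)*(3) = -14
Trivector part <vB>_3:
  e123: v1*b23 - v2*b13 + v3*b12 = (4)*(3) - (-2)*(-2) + (-2)*(-3) = 14
vB = -10*e1 - 6*e2 - 14*e3 + 14*e123


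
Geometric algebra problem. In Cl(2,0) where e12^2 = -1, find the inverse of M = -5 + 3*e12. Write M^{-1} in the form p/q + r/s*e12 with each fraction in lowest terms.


M = -5 + 3*e12, where e12^2 = -1.
Since M commutes with its reverse ~M = a - b*e12, M * ~M = a^2 - b^2*e12^2 = a^2 + b^2.
So M^{-1} = ~M / (a^2 + b^2) = (a - b*e12)/(a^2 + b^2).
a^2 + b^2 = 25 + 9 = 34
Scalar part = -5/34 = -5/34
Bivector coeff = -3/34 = -3/34
M^{-1} = -5/34 - 3/34*e12


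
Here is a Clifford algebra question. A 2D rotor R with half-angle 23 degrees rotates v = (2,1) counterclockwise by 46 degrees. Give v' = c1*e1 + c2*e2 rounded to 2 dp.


Rotor R = cos(23deg) - sin(23deg)*e12
Rotation angle theta = 2 * 23 = 46 degrees
v' = R*v*~R rotates v by theta.
cos(46deg) = 0.6947, sin(46deg) = 0.7193
v'_1 = 2*cos(46deg) - 1*sin(46deg)
= 2*0.6947 - 1*0.7193
= 0.67
v'_2 = 2*sin(46deg) + 1*cos(46deg)
= 2*0.7193 + 1*0.6947
= 2.13
v' = 0.67*e1 + 2.13*e2


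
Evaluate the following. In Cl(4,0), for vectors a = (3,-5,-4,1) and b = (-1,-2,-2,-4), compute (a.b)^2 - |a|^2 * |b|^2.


a . b = 3*(-1) + (-5)*(-2) + (-4)*(-2) + 1*(-4)
= -3 + 10 + 8 + (-4) = 11
|a|^2 = 3^2 + (-5)^2 + (-4)^2 + 1^2 = 51
|b|^2 = (-1)^2 + (-2)^2 + (-2)^2 + (-4)^2 = 25
(a.b)^2 = 11^2 = 121
|a|^2 * |b|^2 = 51 * 25 = 1275
Result = 121 - 1275 = -1154


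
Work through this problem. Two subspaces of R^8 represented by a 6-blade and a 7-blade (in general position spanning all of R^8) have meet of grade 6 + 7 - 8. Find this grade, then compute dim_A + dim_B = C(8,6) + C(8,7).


Meet grade = grade(A) + grade(B) - n
= 6 + 7 - 8 = 5
C(8,6) = 28
C(8,7) = 8
dim_A + dim_B = 28 + 8 = 36


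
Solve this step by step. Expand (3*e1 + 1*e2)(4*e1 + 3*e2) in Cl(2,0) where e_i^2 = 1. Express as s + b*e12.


Expand: (3*e1 + 1*e2)(4*e1 + 3*e2)
= 3*4*e1e1 + 3*3*e1e2 + 1*4*e2e1 + 1*3*e2e2
Using e1^2 = e2^2 = 1, e2e1 = -e1e2:
Scalar part s = 3*4 + 1*3 = 12 + 3 = 15
Bivector part b = 3*3 - 1*4 = 9 - 4 = 5
uv = 15 + 5*e12


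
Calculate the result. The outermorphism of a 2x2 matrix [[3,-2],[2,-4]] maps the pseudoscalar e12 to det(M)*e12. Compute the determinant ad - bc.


The outermorphism of a linear map f sends e1^e2 to f(e1)^f(e2).
f(e1) = 3*e1 + 2*e2
f(e2) = -2*e1 - 4*e2
f(e1) ^ f(e2) = (3*e1 + 2*e2) ^ (-2*e1 - 4*e2)
= 3*(-4)*e12 + 2*(-2)*e21
= (-12 - (-4))*e12
= -8*e12
Coefficient = -8


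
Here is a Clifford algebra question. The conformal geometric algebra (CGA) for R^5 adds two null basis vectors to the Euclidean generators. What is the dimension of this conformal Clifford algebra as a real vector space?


The conformal model of R^5 uses Cl(6,1): the 5 Euclidean generators plus two extra orthogonal generators e+ (e+^2 = +1) and e- (e-^2 = -1), from which the null vectors e0, einf are built.
Number of generators m = 5 + 2 = 7.
dim Cl(p,q) = 2^m = 2^7 = 128


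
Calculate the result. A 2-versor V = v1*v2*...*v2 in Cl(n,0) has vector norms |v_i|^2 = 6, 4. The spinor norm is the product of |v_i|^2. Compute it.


Spinor norm N(V) = |v1|^2 * |v2|^2 * ... * |v2|^2
= 6 * 4
Running product: 6, 24
N(V) = 24


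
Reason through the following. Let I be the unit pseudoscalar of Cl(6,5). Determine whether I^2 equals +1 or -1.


The pseudoscalar I = e1...e_n (product of all n generators) of Cl(p,q) satisfies I^2 = (-1)^(q + n(n-1)/2).
p = 6, q = 5, n = p + q = 11
n(n-1)/2 = 11 * 10 / 2 = 55
Exponent = q + n(n-1)/2 = 5 + 55 = 60
I^2 = (-1)^60 = +1


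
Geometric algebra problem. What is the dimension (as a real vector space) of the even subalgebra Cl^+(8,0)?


Even subalgebra dimension = 2^(n-1)
n = 8 + 0 = 8
2^(8 - 1) = 2^7 = 128
Verification: sum of C(8,k) for even k = 1 + 28 + 70 + 28 + 1 = 128
Result = 128


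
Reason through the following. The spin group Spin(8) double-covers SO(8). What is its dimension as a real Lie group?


Spin(n) double-covers SO(n); both have Lie algebra so(n) of dimension n(n-1)/2.
n = 8
n(n-1) = 8 * 7 = 56
dim Spin(8) = 56/2 = 28


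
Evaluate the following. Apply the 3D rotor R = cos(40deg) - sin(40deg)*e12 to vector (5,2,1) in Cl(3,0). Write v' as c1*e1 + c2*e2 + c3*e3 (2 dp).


Rotor R = cos(40deg) - sin(40deg)*e12
Rotation angle theta = 2 * 40 = 80 degrees in the e12 plane (e1 -> e2).
The component perpendicular to the plane (e3) is invariant: v'_3 = v3 = 1.00
cos(80deg) = 0.1736, sin(80deg) = 0.9848
v'_1 = v1*cos(theta) - v2*sin(theta) = 5*0.1736 - 2*0.9848 = -1.10
v'_2 = v1*sin(theta) + v2*cos(theta) = 5*0.9848 + 2*0.1736 = 5.27
v' = -1.10*e1 + 5.27*e2 + 1.00*e3


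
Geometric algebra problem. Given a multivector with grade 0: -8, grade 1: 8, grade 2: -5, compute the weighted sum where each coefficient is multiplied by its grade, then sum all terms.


Grade-weighted sum = sum of grade_k * coefficient_k
0*(-8) = 0
1*8 = 8
2*(-5) = -10
Total = 0 + 8 + (-10) = -2


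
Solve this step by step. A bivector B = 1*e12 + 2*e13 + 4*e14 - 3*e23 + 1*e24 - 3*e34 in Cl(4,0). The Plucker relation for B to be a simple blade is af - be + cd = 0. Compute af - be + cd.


Plucker relation: af - be + cd
a*f = 1*(-3) = -3
b*e = 2*1 = 2
c*d = 4*(-3) = -12
af - be + cd = -3 - 2 + (-12)
= -17


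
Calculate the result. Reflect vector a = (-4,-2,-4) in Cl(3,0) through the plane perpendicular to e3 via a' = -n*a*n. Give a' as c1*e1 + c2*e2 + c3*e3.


Reflection formula: a' = -n*a*n, with n = e3 (unit vector, n^2 = 1).
For reflection through hyperplane perp to e3:
The component along e3 flips sign, others stay.
a = (-4, -2, -4)
a' = (-4, -2, 4)
a' = -4*e1 - 2*e2 + 4*e3


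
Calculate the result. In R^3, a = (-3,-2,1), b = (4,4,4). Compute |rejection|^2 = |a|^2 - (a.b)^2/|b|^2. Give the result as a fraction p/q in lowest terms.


|a|^2 = (-3)^2 + (-2)^2 + 1^2 = 14
|b|^2 = 4^2 + 4^2 + 4^2 = 48
a . b = (-3)*4 + (-2)*4 + 1*4 = -16
(a.b)^2 = (-16)^2 = 256
|rej|^2 = 14 - 256/48
= (672 - 256)/48
= 416/48
In lowest terms: 26/3


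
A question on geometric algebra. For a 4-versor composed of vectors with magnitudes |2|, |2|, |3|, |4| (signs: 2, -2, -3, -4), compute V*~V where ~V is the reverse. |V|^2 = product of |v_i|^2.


Each vector v_i has |v_i|^2 = s_i^2
Squared scales: 2^2 = 4, (-2)^2 = 4, (-3)^2 = 9, (-4)^2 = 16
|V|^2 = 4 * 4 * 9 * 16
= 2304


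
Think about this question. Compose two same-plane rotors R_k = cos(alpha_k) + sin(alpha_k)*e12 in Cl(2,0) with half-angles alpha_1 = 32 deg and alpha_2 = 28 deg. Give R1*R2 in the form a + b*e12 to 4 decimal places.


Same-plane rotors commute and their half-angles add:
R1*R2 = cos(a1 + a2) + sin(a1 + a2)*e12.
a1 + a2 = 32 + 28 = 60 deg
cos(60 deg) = 0.5000
sin(60 deg) = 0.8660
R1*R2 = 0.5000 + 0.8660*e12


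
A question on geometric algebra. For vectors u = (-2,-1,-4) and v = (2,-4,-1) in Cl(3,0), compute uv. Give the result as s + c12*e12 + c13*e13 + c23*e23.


In Cl(3,0): e_i^2 = 1, e_ie_j = -e_je_i for i != j.
Scalar part = u . v = (-2)*2 + (-1)*(-4) + (-4)*(-1)
= -4 + 4 + 4 = 4
e12 coeff = (-2)*(-4) - (-1)*2 = 8 - (-2) = 10
e13 coeff = (-2)*(-1) - (-4)*2 = 2 - (-8) = 10
e23 coeff = (-1)*(-1) - (-4)*(-4) = 1 - 16 = -15
uv = 4 + 10*e12 + 10*e13 - 15*e23


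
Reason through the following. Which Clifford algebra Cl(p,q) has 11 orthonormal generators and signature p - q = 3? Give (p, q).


We need p + q = 11 and p - q = 3.
Adding: 2p = 11 + 3 = 14, so p = 7.
Then q = 11 - 7 = 4.
(p, q) = (7, 4)


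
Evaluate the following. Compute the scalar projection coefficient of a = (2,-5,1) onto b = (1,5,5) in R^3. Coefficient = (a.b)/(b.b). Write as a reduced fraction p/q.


Projection coefficient = (a . b) / (b . b)
a . b = 2*1 + (-5)*5 + 1*5
= 2 + (-25) + 5 = -18
b . b = 1^2 + 5^2 + 5^2
= 1 + 25 + 25 = 51
Coefficient = -18/51
In lowest terms: -6/17


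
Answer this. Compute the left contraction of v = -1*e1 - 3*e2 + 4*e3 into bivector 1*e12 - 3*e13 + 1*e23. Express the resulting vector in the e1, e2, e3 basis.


Left contraction v _| B = <vB>_1 (grade-1 part of the geometric product vB).
Using e1_|e12 = e2, e2_|e12 = -e1, e1_|e13 = e3, e3_|e13 = -e1, e2_|e23 = e3, e3_|e23 = -e2:
e1 coeff: -v2*b12 - v3*b13 = -(-3)*(1) - (4)*(-3) = 15
e2 coeff: v1*b12 - v3*b23 = (-1)*(1) - (4)*(1) = -5
e3 coeff: v1*b13 + v2*b23 = (-1)*(-3) + (-3)*(1) = 0
v _| B = 15*e1 - 5*e2 + 0*e3


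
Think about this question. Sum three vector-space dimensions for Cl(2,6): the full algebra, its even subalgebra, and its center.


n = 2 + 6 = 8
Total dim = 2^8 = 256
Even subalgebra dim = 2^7 = 128
n is even, so center dim = 1
Sum = 256 + 128 + 1 = 385


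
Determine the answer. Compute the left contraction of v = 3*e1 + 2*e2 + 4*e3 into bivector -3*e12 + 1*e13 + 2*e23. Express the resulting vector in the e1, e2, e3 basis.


Left contraction v _| B = <vB>_1 (grade-1 part of the geometric product vB).
Using e1_|e12 = e2, e2_|e12 = -e1, e1_|e13 = e3, e3_|e13 = -e1, e2_|e23 = e3, e3_|e23 = -e2:
e1 coeff: -v2*b12 - v3*b13 = -(2)*(-3) - (4)*(1) = 2
e2 coeff: v1*b12 - v3*b23 = (3)*(-3) - (4)*(2) = -17
e3 coeff: v1*b13 + v2*b23 = (3)*(1) + (2)*(2) = 7
v _| B = 2*e1 - 17*e2 + 7*e3


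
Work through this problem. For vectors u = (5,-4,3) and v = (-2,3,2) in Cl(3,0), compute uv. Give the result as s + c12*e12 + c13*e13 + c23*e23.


In Cl(3,0): e_i^2 = 1, e_ie_j = -e_je_i for i != j.
Scalar part = u . v = 5*(-2) + (-4)*3 + 3*2
= -10 + (-12) + 6 = -16
e12 coeff = 5*3 - (-4)*(-2) = 15 - 8 = 7
e13 coeff = 5*2 - 3*(-2) = 10 - (-6) = 16
e23 coeff = (-4)*2 - 3*3 = -8 - 9 = -17
uv = -16 + 7*e12 + 16*e13 - 17*e23


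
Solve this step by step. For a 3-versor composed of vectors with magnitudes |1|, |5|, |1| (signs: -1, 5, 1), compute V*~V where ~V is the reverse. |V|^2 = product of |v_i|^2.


Each vector v_i has |v_i|^2 = s_i^2
Squared scales: (-1)^2 = 1, 5^2 = 25, 1^2 = 1
|V|^2 = 1 * 25 * 1
= 25


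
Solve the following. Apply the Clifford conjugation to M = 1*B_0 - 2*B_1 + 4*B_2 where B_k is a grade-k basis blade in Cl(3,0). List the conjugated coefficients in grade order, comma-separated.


Clifford conjugate sign for grade k: (-1)^(k(k+1)/2)
Grade 0: (-1)^(0*1/2) = (-1)^0 = 1, coeff 1 -> 1
Grade 1: (-1)^(1*2/2) = (-1)^1 = -1, coeff -2 -> 2
Grade 2: (-1)^(2*3/2) = (-1)^3 = -1, coeff 4 -> -4
Conjugated coefficients: 1, 2, -4


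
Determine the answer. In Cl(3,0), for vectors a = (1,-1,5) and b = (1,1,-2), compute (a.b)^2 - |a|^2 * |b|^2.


a . b = 1*1 + (-1)*1 + 5*(-2)
= 1 + (-1) + (-10) = -10
|a|^2 = 1^2 + (-1)^2 + 5^2 = 27
|b|^2 = 1^2 + 1^2 + (-2)^2 = 6
(a.b)^2 = (-10)^2 = 100
|a|^2 * |b|^2 = 27 * 6 = 162
Result = 100 - 162 = -62


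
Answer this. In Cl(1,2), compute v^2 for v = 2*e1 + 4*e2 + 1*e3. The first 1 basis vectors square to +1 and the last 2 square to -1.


v^2 = sum of c_i^2 * e_i^2
Positive signature terms (e_i^2 = +1): 2^2 = 4
Negative signature terms (e_j^2 = -1): 4^2 + 1^2 = 17
v^2 = 4 - 17 = -13


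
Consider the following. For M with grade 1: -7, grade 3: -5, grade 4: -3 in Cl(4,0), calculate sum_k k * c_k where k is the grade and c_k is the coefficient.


Grade-weighted sum = sum of grade_k * coefficient_k
1*(-7) = -7
3*(-5) = -15
4*(-3) = -12
Total = -7 + (-15) + (-12) = -34


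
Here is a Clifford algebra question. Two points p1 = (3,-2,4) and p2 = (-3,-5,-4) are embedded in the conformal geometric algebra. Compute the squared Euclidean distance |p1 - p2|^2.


p1 - p2 = (6, 3, 8)
|p1 - p2|^2 = 6^2 + 3^2 + 8^2
= 36 + 9 + 64
= 109


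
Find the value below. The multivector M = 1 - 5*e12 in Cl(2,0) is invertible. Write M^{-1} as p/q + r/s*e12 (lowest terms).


M = 1 - 5*e12, where e12^2 = -1.
Since M commutes with its reverse ~M = a - b*e12, M * ~M = a^2 - b^2*e12^2 = a^2 + b^2.
So M^{-1} = ~M / (a^2 + b^2) = (a - b*e12)/(a^2 + b^2).
a^2 + b^2 = 1 + 25 = 26
Scalar part = 1/26 = 1/26
Bivector coeff = 5/26 = 5/26
M^{-1} = 1/26 + 5/26*e12


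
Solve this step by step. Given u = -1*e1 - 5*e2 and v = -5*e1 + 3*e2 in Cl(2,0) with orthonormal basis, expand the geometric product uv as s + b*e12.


Expand: (-1*e1 - 5*e2)(-5*e1 + 3*e2)
= (-1)*(-5)*e1e1 + (-1)*3*e1e2 + (-5)*(-5)*e2e1 + (-5)*3*e2e2
Using e1^2 = e2^2 = 1, e2e1 = -e1e2:
Scalar part s = (-1)*(-5) + (-5)*3 = 5 + (-15) = -10
Bivector part b = (-1)*3 - (-5)*(-5) = -3 - 25 = -28
uv = -10 - 28*e12


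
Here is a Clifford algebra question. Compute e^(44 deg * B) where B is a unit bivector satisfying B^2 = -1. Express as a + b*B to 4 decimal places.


For a unit bivector B with B^2 = -1, the exponential series gives
e^(theta*B) = cos(theta) + sin(theta)*B (the GA analogue of Euler's formula).
theta = 44 degrees = 0.767945 rad
cos(44 deg) = 0.7193
sin(44 deg) = 0.6947
exp(theta*B) = 0.7193 + 0.6947*B


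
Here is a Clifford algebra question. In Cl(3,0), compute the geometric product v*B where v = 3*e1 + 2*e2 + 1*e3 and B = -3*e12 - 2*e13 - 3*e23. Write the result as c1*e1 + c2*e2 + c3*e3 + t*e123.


vB has grade-1 (vector) and grade-3 (trivector) parts: vB = (v _| B) + (v ^ B).
Vector part <vB>_1:
  e1: -v2*b12 - v3*b13 = -(2)*(-3) - (1)*(-2) = 8
  e2: v1*b12 - v3*b23 = (3)*(-3) - (1)*(-3) = -6
  e3: v1*b13 + v2*b23 = (3)*(-2) + (2)*(-3) = -12
Trivector part <vB>_3:
  e123: v1*b23 - v2*b13 + v3*b12 = (3)*(-3) - (2)*(-2) + (1)*(-3) = -8
vB = 8*e1 - 6*e2 - 12*e3 - 8*e123


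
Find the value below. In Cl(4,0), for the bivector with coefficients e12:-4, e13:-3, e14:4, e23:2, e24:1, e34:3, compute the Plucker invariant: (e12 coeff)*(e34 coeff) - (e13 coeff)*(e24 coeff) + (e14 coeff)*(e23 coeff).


Plucker relation: af - be + cd
a*f = (-4)*3 = -12
b*e = (-3)*1 = -3
c*d = 4*2 = 8
af - be + cd = -12 - (-3) + 8
= -1


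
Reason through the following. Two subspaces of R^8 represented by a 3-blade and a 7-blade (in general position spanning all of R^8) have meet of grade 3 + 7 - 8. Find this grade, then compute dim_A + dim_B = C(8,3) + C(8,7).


Meet grade = grade(A) + grade(B) - n
= 3 + 7 - 8 = 2
C(8,3) = 56
C(8,7) = 8
dim_A + dim_B = 56 + 8 = 64


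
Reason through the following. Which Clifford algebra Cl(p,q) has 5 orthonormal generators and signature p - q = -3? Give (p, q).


We need p + q = 5 and p - q = -3.
Adding: 2p = 5 + (-3) = 2, so p = 1.
Then q = 5 - 1 = 4.
(p, q) = (1, 4)


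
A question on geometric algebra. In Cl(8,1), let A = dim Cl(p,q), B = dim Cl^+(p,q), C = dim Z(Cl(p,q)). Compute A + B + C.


n = 8 + 1 = 9
Total dim = 2^9 = 512
Even subalgebra dim = 2^8 = 256
n is odd, so center dim = 2
Sum = 512 + 256 + 2 = 770


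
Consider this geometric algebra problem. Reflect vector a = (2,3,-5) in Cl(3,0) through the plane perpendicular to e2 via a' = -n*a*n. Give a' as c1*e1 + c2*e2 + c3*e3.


Reflection formula: a' = -n*a*n, with n = e2 (unit vector, n^2 = 1).
For reflection through hyperplane perp to e2:
The component along e2 flips sign, others stay.
a = (2, 3, -5)
a' = (2, -3, -5)
a' = 2*e1 - 3*e2 - 5*e3


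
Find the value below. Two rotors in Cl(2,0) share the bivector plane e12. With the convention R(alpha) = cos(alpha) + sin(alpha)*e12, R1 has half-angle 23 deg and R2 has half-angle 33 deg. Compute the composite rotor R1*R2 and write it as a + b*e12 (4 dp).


Same-plane rotors commute and their half-angles add:
R1*R2 = cos(a1 + a2) + sin(a1 + a2)*e12.
a1 + a2 = 23 + 33 = 56 deg
cos(56 deg) = 0.5592
sin(56 deg) = 0.8290
R1*R2 = 0.5592 + 0.8290*e12


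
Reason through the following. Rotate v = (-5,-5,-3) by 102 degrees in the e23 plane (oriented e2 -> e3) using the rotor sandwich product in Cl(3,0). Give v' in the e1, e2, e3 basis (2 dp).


Rotor R = cos(51deg) - sin(51deg)*e23
Rotation angle theta = 2 * 51 = 102 degrees in the e23 plane (e2 -> e3).
The component perpendicular to the plane (e1) is invariant: v'_1 = v1 = -5.00
cos(102deg) = -0.2079, sin(102deg) = 0.9781
v'_2 = v2*cos(theta) - v3*sin(theta) = -5*(-0.2079) - (-3)*0.9781 = 3.97
v'_3 = v2*sin(theta) + v3*cos(theta) = -5*0.9781 + (-3)*(-0.2079) = -4.27
v' = -5.00*e1 + 3.97*e2 - 4.27*e3


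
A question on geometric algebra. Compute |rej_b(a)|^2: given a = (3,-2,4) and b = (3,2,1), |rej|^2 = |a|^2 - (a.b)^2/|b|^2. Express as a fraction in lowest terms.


|a|^2 = 3^2 + (-2)^2 + 4^2 = 29
|b|^2 = 3^2 + 2^2 + 1^2 = 14
a . b = 3*3 + (-2)*2 + 4*1 = 9
(a.b)^2 = 9^2 = 81
|rej|^2 = 29 - 81/14
= (406 - 81)/14
= 325/14
In lowest terms: 325/14


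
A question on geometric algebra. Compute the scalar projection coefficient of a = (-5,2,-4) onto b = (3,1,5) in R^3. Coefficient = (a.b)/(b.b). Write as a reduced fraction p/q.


Projection coefficient = (a . b) / (b . b)
a . b = (-5)*3 + 2*1 + (-4)*5
= -15 + 2 + (-20) = -33
b . b = 3^2 + 1^2 + 5^2
= 9 + 1 + 25 = 35
Coefficient = -33/35
In lowest terms: -33/35


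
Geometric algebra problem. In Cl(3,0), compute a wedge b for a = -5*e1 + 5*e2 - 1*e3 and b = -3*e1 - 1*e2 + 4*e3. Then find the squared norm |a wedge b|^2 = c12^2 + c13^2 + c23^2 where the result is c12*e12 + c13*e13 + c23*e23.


a wedge b = (a1*b2 - a2*b1)*e12 + (a1*b3 - a3*b1)*e13 + (a2*b3 - a3*b2)*e23
e12 coeff: (-5)*(-1) - 5*(-3) = 5 - (-15) = 20
e13 coeff: (-5)*4 - (-1)*(-3) = -20 - 3 = -23
e23 coeff: 5*4 - (-1)*(-1) = 20 - 1 = 19
|a wedge b|^2 = 20^2 + (-23)^2 + 19^2
= 400 + 529 + 361
= 1290


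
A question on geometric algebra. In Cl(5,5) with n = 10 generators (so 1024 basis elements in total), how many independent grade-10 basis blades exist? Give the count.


Number of grade-k basis blades in Cl(p,q) with n = p + q is C(n, k).
n = 5 + 5 = 10
C(10, 10) = 10! / (10! * 0!)
= 3628800 / (3628800 * 1)
= 1


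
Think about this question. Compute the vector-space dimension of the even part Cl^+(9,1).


Even subalgebra dimension = 2^(n-1)
n = 9 + 1 = 10
2^(10 - 1) = 2^9 = 512
Verification: sum of C(10,k) for even k = 1 + 45 + 210 + 210 + 45 + 1 = 512
Result = 512


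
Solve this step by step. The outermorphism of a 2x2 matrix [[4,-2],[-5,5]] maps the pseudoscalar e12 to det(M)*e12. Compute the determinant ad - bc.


The outermorphism of a linear map f sends e1^e2 to f(e1)^f(e2).
f(e1) = 4*e1 - 5*e2
f(e2) = -2*e1 + 5*e2
f(e1) ^ f(e2) = (4*e1 - 5*e2) ^ (-2*e1 + 5*e2)
= 4*5*e12 + (-5)*(-2)*e21
= (20 - 10)*e12
= 10*e12
Coefficient = 10


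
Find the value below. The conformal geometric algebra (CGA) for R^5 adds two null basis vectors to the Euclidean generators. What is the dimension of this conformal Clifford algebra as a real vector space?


The conformal model of R^5 uses Cl(6,1): the 5 Euclidean generators plus two extra orthogonal generators e+ (e+^2 = +1) and e- (e-^2 = -1), from which the null vectors e0, einf are built.
Number of generators m = 5 + 2 = 7.
dim Cl(p,q) = 2^m = 2^7 = 128


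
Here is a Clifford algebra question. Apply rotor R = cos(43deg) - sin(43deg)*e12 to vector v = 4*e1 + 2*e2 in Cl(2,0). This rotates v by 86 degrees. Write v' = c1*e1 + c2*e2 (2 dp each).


Rotor R = cos(43deg) - sin(43deg)*e12
Rotation angle theta = 2 * 43 = 86 degrees
v' = R*v*~R rotates v by theta.
cos(86deg) = 0.0698, sin(86deg) = 0.9976
v'_1 = 4*cos(86deg) - 2*sin(86deg)
= 4*0.0698 - 2*0.9976
= -1.72
v'_2 = 4*sin(86deg) + 2*cos(86deg)
= 4*0.9976 + 2*0.0698
= 4.13
v' = -1.72*e1 + 4.13*e2


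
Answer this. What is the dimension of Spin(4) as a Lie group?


Spin(n) double-covers SO(n); both have Lie algebra so(n) of dimension n(n-1)/2.
n = 4
n(n-1) = 4 * 3 = 12
dim Spin(4) = 12/2 = 6


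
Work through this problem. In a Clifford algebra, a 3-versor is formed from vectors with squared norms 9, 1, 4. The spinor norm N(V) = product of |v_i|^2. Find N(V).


Spinor norm N(V) = |v1|^2 * |v2|^2 * ... * |v3|^2
= 9 * 1 * 4
Running product: 9, 9, 36
N(V) = 36


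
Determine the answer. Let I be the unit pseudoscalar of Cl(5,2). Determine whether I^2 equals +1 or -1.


The pseudoscalar I = e1...e_n (product of all n generators) of Cl(p,q) satisfies I^2 = (-1)^(q + n(n-1)/2).
p = 5, q = 2, n = p + q = 7
n(n-1)/2 = 7 * 6 / 2 = 21
Exponent = q + n(n-1)/2 = 2 + 21 = 23
I^2 = (-1)^23 = -1


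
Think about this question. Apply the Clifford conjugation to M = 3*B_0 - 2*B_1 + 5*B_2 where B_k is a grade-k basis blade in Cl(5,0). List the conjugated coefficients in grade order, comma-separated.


Clifford conjugate sign for grade k: (-1)^(k(k+1)/2)
Grade 0: (-1)^(0*1/2) = (-1)^0 = 1, coeff 3 -> 3
Grade 1: (-1)^(1*2/2) = (-1)^1 = -1, coeff -2 -> 2
Grade 2: (-1)^(2*3/2) = (-1)^3 = -1, coeff 5 -> -5
Conjugated coefficients: 3, 2, -5


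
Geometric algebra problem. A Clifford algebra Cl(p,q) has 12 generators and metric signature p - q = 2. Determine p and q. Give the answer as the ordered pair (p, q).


We need p + q = 12 and p - q = 2.
Adding: 2p = 12 + 2 = 14, so p = 7.
Then q = 12 - 7 = 5.
(p, q) = (7, 5)


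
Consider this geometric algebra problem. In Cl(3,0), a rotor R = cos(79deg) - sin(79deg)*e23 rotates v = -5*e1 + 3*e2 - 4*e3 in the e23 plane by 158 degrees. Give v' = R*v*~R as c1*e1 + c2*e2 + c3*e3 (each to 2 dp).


Rotor R = cos(79deg) - sin(79deg)*e23
Rotation angle theta = 2 * 79 = 158 degrees in the e23 plane (e2 -> e3).
The component perpendicular to the plane (e1) is invariant: v'_1 = v1 = -5.00
cos(158deg) = -0.9272, sin(158deg) = 0.3746
v'_2 = v2*cos(theta) - v3*sin(theta) = 3*(-0.9272) - (-4)*0.3746 = -1.28
v'_3 = v2*sin(theta) + v3*cos(theta) = 3*0.3746 + (-4)*(-0.9272) = 4.83
v' = -5.00*e1 - 1.28*e2 + 4.83*e3


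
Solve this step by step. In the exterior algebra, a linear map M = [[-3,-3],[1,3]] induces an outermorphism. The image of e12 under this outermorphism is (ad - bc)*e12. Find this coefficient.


The outermorphism of a linear map f sends e1^e2 to f(e1)^f(e2).
f(e1) = -3*e1 + 1*e2
f(e2) = -3*e1 + 3*e2
f(e1) ^ f(e2) = (-3*e1 + 1*e2) ^ (-3*e1 + 3*e2)
= (-3)*3*e12 + 1*(-3)*e21
= (-9 - (-3))*e12
= -6*e12
Coefficient = -6


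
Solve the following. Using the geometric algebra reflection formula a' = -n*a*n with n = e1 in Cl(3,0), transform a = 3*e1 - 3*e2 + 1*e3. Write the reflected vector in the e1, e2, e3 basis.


Reflection formula: a' = -n*a*n, with n = e1 (unit vector, n^2 = 1).
For reflection through hyperplane perp to e1:
The component along e1 flips sign, others stay.
a = (3, -3, 1)
a' = (-3, -3, 1)
a' = -3*e1 - 3*e2 + 1*e3


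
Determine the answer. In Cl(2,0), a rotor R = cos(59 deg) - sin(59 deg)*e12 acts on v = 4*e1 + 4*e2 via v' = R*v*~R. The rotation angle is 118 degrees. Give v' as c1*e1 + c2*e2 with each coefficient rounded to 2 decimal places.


Rotor R = cos(59deg) - sin(59deg)*e12
Rotation angle theta = 2 * 59 = 118 degrees
v' = R*v*~R rotates v by theta.
cos(118deg) = -0.4695, sin(118deg) = 0.8829
v'_1 = 4*cos(118deg) - 4*sin(118deg)
= 4*(-0.4695) - 4*0.8829
= -5.41
v'_2 = 4*sin(118deg) + 4*cos(118deg)
= 4*0.8829 + 4*(-0.4695)
= 1.65
v' = -5.41*e1 + 1.65*e2


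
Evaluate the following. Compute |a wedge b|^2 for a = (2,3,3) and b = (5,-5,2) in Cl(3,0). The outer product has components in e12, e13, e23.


a wedge b = (a1*b2 - a2*b1)*e12 + (a1*b3 - a3*b1)*e13 + (a2*b3 - a3*b2)*e23
e12 coeff: 2*(-5) - 3*5 = -10 - 15 = -25
e13 coeff: 2*2 - 3*5 = 4 - 15 = -11
e23 coeff: 3*2 - 3*(-5) = 6 - (-15) = 21
|a wedge b|^2 = (-25)^2 + (-11)^2 + 21^2
= 625 + 121 + 441
= 1187


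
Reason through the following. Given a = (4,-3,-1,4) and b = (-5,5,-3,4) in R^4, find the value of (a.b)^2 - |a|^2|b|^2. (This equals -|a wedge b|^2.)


a . b = 4*(-5) + (-3)*5 + (-1)*(-3) + 4*4
= -20 + (-15) + 3 + 16 = -16
|a|^2 = 4^2 + (-3)^2 + (-1)^2 + 4^2 = 42
|b|^2 = (-5)^2 + 5^2 + (-3)^2 + 4^2 = 75
(a.b)^2 = (-16)^2 = 256
|a|^2 * |b|^2 = 42 * 75 = 3150
Result = 256 - 3150 = -2894


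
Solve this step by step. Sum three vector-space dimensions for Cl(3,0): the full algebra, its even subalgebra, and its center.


n = 3 + 0 = 3
Total dim = 2^3 = 8
Even subalgebra dim = 2^2 = 4
n is odd, so center dim = 2
Sum = 8 + 4 + 2 = 14


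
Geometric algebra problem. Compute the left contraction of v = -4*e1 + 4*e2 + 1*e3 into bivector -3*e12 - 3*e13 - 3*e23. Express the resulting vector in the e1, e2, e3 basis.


Left contraction v _| B = <vB>_1 (grade-1 part of the geometric product vB).
Using e1_|e12 = e2, e2_|e12 = -e1, e1_|e13 = e3, e3_|e13 = -e1, e2_|e23 = e3, e3_|e23 = -e2:
e1 coeff: -v2*b12 - v3*b13 = -(4)*(-3) - (1)*(-3) = 15
e2 coeff: v1*b12 - v3*b23 = (-4)*(-3) - (1)*(-3) = 15
e3 coeff: v1*b13 + v2*b23 = (-4)*(-3) + (4)*(-3) = 0
v _| B = 15*e1 + 15*e2 + 0*e3


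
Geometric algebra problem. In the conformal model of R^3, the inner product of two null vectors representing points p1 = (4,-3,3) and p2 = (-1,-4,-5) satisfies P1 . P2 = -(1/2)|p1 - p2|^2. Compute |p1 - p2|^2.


p1 - p2 = (5, 1, 8)
|p1 - p2|^2 = 5^2 + 1^2 + 8^2
= 25 + 1 + 64
= 90


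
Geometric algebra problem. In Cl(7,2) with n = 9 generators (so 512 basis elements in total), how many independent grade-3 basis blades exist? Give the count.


Number of grade-k basis blades in Cl(p,q) with n = p + q is C(n, k).
n = 7 + 2 = 9
C(9, 3) = 9! / (3! * 6!)
= 362880 / (6 * 720)
= 84


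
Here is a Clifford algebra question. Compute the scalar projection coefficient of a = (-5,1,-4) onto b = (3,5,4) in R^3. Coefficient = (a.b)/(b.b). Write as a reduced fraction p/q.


Projection coefficient = (a . b) / (b . b)
a . b = (-5)*3 + 1*5 + (-4)*4
= -15 + 5 + (-16) = -26
b . b = 3^2 + 5^2 + 4^2
= 9 + 25 + 16 = 50
Coefficient = -26/50
In lowest terms: -13/25


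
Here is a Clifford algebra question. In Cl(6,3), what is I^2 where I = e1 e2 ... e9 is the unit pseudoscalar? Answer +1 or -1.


The pseudoscalar I = e1...e_n (product of all n generators) of Cl(p,q) satisfies I^2 = (-1)^(q + n(n-1)/2).
p = 6, q = 3, n = p + q = 9
n(n-1)/2 = 9 * 8 / 2 = 36
Exponent = q + n(n-1)/2 = 3 + 36 = 39
I^2 = (-1)^39 = -1


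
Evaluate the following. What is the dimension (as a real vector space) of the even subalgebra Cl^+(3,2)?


Even subalgebra dimension = 2^(n-1)
n = 3 + 2 = 5
2^(5 - 1) = 2^4 = 16
Verification: sum of C(5,k) for even k = 1 + 10 + 5 = 16
Result = 16


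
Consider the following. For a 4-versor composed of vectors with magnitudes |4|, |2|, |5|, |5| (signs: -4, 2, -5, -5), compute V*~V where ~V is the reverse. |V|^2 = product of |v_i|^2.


Each vector v_i has |v_i|^2 = s_i^2
Squared scales: (-4)^2 = 16, 2^2 = 4, (-5)^2 = 25, (-5)^2 = 25
|V|^2 = 16 * 4 * 25 * 25
= 40000


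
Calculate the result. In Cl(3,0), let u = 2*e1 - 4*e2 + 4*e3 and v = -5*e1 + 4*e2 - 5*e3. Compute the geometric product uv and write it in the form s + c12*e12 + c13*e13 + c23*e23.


In Cl(3,0): e_i^2 = 1, e_ie_j = -e_je_i for i != j.
Scalar part = u . v = 2*(-5) + (-4)*4 + 4*(-5)
= -10 + (-16) + (-20) = -46
e12 coeff = 2*4 - (-4)*(-5) = 8 - 20 = -12
e13 coeff = 2*(-5) - 4*(-5) = -10 - (-20) = 10
e23 coeff = (-4)*(-5) - 4*4 = 20 - 16 = 4
uv = -46 - 12*e12 + 10*e13 + 4*e23


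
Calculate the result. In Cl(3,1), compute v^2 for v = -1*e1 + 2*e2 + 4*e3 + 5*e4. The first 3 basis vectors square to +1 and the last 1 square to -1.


v^2 = sum of c_i^2 * e_i^2
Positive signature terms (e_i^2 = +1): (-1)^2 + 2^2 + 4^2 = 21
Negative signature terms (e_j^2 = -1): 5^2 = 25
v^2 = 21 - 25 = -4


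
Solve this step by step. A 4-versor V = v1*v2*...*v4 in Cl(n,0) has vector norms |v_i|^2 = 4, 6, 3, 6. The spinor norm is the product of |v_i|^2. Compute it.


Spinor norm N(V) = |v1|^2 * |v2|^2 * ... * |v4|^2
= 4 * 6 * 3 * 6
Running product: 4, 24, 72, 432
N(V) = 432


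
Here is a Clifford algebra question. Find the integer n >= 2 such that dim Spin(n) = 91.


dim Spin(n) = dim so(n) = n(n-1)/2.
Solve n(n-1)/2 = 91, i.e. n^2 - n - 182 = 0.
Discriminant = 1 + 8*91 = 729
n = (1 + sqrt(729))/2 = (1 + 27)/2 = 14


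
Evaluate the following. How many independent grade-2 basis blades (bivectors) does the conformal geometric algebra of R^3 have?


The conformal model of R^3 uses Cl(4,1) with m = 3 + 2 = 5 generators.
Number of grade-2 blades = C(m, 2) = C(5, 2)
= 5*4/2 = 10


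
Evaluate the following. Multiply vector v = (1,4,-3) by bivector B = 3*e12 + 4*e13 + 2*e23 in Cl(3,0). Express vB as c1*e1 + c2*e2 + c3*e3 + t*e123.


vB has grade-1 (vector) and grade-3 (trivector) parts: vB = (v _| B) + (v ^ B).
Vector part <vB>_1:
  e1: -v2*b12 - v3*b13 = -(4)*(3) - (-3)*(4) = 0
  e2: v1*b12 - v3*b23 = (1)*(3) - (-3)*(2) = 9
  e3: v1*b13 + v2*b23 = (1)*(4) + (4)*(2) = 12
Trivector part <vB>_3:
  e123: v1*b23 - v2*b13 + v3*b12 = (1)*(2) - (4)*(4) + (-3)*(3) = -23
vB = 0*e1 + 9*e2 + 12*e3 - 23*e123


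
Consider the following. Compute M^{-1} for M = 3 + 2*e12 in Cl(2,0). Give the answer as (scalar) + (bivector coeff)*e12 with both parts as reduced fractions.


M = 3 + 2*e12, where e12^2 = -1.
Since M commutes with its reverse ~M = a - b*e12, M * ~M = a^2 - b^2*e12^2 = a^2 + b^2.
So M^{-1} = ~M / (a^2 + b^2) = (a - b*e12)/(a^2 + b^2).
a^2 + b^2 = 9 + 4 = 13
Scalar part = 3/13 = 3/13
Bivector coeff = -2/13 = -2/13
M^{-1} = 3/13 - 2/13*e12


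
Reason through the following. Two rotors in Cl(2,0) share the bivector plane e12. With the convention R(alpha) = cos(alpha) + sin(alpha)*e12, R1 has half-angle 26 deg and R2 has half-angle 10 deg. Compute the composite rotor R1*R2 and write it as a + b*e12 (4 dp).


Same-plane rotors commute and their half-angles add:
R1*R2 = cos(a1 + a2) + sin(a1 + a2)*e12.
a1 + a2 = 26 + 10 = 36 deg
cos(36 deg) = 0.8090
sin(36 deg) = 0.5878
R1*R2 = 0.8090 + 0.5878*e12


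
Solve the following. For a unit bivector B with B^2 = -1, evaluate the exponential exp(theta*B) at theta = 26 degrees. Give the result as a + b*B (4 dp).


For a unit bivector B with B^2 = -1, the exponential series gives
e^(theta*B) = cos(theta) + sin(theta)*B (the GA analogue of Euler's formula).
theta = 26 degrees = 0.453786 rad
cos(26 deg) = 0.8988
sin(26 deg) = 0.4384
exp(theta*B) = 0.8988 + 0.4384*B


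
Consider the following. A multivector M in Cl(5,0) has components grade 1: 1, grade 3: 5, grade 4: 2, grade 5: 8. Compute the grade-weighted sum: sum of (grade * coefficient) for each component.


Grade-weighted sum = sum of grade_k * coefficient_k
1*1 = 1
3*5 = 15
4*2 = 8
5*8 = 40
Total = 1 + 15 + 8 + 40 = 64


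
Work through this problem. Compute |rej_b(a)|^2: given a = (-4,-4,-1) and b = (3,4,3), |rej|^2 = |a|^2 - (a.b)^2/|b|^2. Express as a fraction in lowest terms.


|a|^2 = (-4)^2 + (-4)^2 + (-1)^2 = 33
|b|^2 = 3^2 + 4^2 + 3^2 = 34
a . b = (-4)*3 + (-4)*4 + (-1)*3 = -31
(a.b)^2 = (-31)^2 = 961
|rej|^2 = 33 - 961/34
= (1122 - 961)/34
= 161/34
In lowest terms: 161/34


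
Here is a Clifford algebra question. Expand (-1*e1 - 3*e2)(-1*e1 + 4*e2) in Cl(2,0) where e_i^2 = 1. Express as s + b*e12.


Expand: (-1*e1 - 3*e2)(-1*e1 + 4*e2)
= (-1)*(-1)*e1e1 + (-1)*4*e1e2 + (-3)*(-1)*e2e1 + (-3)*4*e2e2
Using e1^2 = e2^2 = 1, e2e1 = -e1e2:
Scalar part s = (-1)*(-1) + (-3)*4 = 1 + (-12) = -11
Bivector part b = (-1)*4 - (-3)*(-1) = -4 - 3 = -7
uv = -11 - 7*e12


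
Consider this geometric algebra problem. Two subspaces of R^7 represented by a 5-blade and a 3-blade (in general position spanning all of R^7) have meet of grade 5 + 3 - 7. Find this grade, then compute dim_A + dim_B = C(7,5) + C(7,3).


Meet grade = grade(A) + grade(B) - n
= 5 + 3 - 7 = 1
C(7,5) = 21
C(7,3) = 35
dim_A + dim_B = 21 + 35 = 56


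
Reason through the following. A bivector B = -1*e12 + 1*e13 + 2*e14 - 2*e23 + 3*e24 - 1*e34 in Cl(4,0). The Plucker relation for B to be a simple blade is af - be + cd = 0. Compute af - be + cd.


Plucker relation: af - be + cd
a*f = (-1)*(-1) = 1
b*e = 1*3 = 3
c*d = 2*(-2) = -4
af - be + cd = 1 - 3 + (-4)
= -6


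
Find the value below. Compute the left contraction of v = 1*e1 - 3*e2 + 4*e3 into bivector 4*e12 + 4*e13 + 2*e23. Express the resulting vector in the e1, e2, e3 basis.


Left contraction v _| B = <vB>_1 (grade-1 part of the geometric product vB).
Using e1_|e12 = e2, e2_|e12 = -e1, e1_|e13 = e3, e3_|e13 = -e1, e2_|e23 = e3, e3_|e23 = -e2:
e1 coeff: -v2*b12 - v3*b13 = -(-3)*(4) - (4)*(4) = -4
e2 coeff: v1*b12 - v3*b23 = (1)*(4) - (4)*(2) = -4
e3 coeff: v1*b13 + v2*b23 = (1)*(4) + (-3)*(2) = -2
v _| B = -4*e1 - 4*e2 - 2*e3


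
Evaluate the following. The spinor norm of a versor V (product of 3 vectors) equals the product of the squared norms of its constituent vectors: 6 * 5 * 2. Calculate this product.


Spinor norm N(V) = |v1|^2 * |v2|^2 * ... * |v3|^2
= 6 * 5 * 2
Running product: 6, 30, 60
N(V) = 60


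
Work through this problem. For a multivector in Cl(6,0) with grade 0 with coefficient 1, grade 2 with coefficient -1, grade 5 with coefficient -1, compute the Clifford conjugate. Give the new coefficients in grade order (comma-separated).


Clifford conjugate sign for grade k: (-1)^(k(k+1)/2)
Grade 0: (-1)^(0*1/2) = (-1)^0 = 1, coeff 1 -> 1
Grade 2: (-1)^(2*3/2) = (-1)^3 = -1, coeff -1 -> 1
Grade 5: (-1)^(5*6/2) = (-1)^15 = -1, coeff -1 -> 1
Conjugated coefficients: 1, 1, 1


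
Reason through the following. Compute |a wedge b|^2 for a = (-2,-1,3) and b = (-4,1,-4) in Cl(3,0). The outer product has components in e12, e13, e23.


a wedge b = (a1*b2 - a2*b1)*e12 + (a1*b3 - a3*b1)*e13 + (a2*b3 - a3*b2)*e23
e12 coeff: (-2)*1 - (-1)*(-4) = -2 - 4 = -6
e13 coeff: (-2)*(-4) - 3*(-4) = 8 - (-12) = 20
e23 coeff: (-1)*(-4) - 3*1 = 4 - 3 = 1
|a wedge b|^2 = (-6)^2 + 20^2 + 1^2
= 36 + 400 + 1
= 437


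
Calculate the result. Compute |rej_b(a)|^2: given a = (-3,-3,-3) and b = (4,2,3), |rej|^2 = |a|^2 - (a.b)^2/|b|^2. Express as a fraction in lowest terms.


|a|^2 = (-3)^2 + (-3)^2 + (-3)^2 = 27
|b|^2 = 4^2 + 2^2 + 3^2 = 29
a . b = (-3)*4 + (-3)*2 + (-3)*3 = -27
(a.b)^2 = (-27)^2 = 729
|rej|^2 = 27 - 729/29
= (783 - 729)/29
= 54/29
In lowest terms: 54/29


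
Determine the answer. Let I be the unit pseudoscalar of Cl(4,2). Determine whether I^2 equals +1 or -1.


The pseudoscalar I = e1...e_n (product of all n generators) of Cl(p,q) satisfies I^2 = (-1)^(q + n(n-1)/2).
p = 4, q = 2, n = p + q = 6
n(n-1)/2 = 6 * 5 / 2 = 15
Exponent = q + n(n-1)/2 = 2 + 15 = 17
I^2 = (-1)^17 = -1


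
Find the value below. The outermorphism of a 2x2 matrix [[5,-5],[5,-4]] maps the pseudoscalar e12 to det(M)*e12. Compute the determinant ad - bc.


The outermorphism of a linear map f sends e1^e2 to f(e1)^f(e2).
f(e1) = 5*e1 + 5*e2
f(e2) = -5*e1 - 4*e2
f(e1) ^ f(e2) = (5*e1 + 5*e2) ^ (-5*e1 - 4*e2)
= 5*(-4)*e12 + 5*(-5)*e21
= (-20 - (-25))*e12
= 5*e12
Coefficient = 5


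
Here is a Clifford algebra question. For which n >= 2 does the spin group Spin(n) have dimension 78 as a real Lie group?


dim Spin(n) = dim so(n) = n(n-1)/2.
Solve n(n-1)/2 = 78, i.e. n^2 - n - 156 = 0.
Discriminant = 1 + 8*78 = 625
n = (1 + sqrt(625))/2 = (1 + 25)/2 = 13


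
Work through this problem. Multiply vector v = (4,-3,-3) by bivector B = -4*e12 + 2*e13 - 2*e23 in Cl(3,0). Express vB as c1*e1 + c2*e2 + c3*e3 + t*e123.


vB has grade-1 (vector) and grade-3 (trivector) parts: vB = (v _| B) + (v ^ B).
Vector part <vB>_1:
  e1: -v2*b12 - v3*b13 = -(-3)*(-4) - (-3)*(2) = -6
  e2: v1*b12 - v3*b23 = (4)*(-4) - (-3)*(-2) = -22
  e3: v1*b13 + v2*b23 = (4)*(2) + (-3)*(-2) = 14
Trivector part <vB>_3:
  e123: v1*b23 - v2*b13 + v3*b12 = (4)*(-2) - (-3)*(2) + (-3)*(-4) = 10
vB = -6*e1 - 22*e2 + 14*e3 + 10*e123


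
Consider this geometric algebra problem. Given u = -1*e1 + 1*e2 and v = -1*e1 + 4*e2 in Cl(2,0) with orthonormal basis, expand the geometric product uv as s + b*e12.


Expand: (-1*e1 + 1*e2)(-1*e1 + 4*e2)
= (-1)*(-1)*e1e1 + (-1)*4*e1e2 + 1*(-1)*e2e1 + 1*4*e2e2
Using e1^2 = e2^2 = 1, e2e1 = -e1e2:
Scalar part s = (-1)*(-1) + 1*4 = 1 + 4 = 5
Bivector part b = (-1)*4 - 1*(-1) = -4 - (-1) = -3
uv = 5 - 3*e12


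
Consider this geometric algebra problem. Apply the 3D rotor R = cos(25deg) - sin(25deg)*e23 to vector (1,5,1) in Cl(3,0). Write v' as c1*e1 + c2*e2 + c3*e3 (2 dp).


Rotor R = cos(25deg) - sin(25deg)*e23
Rotation angle theta = 2 * 25 = 50 degrees in the e23 plane (e2 -> e3).
The component perpendicular to the plane (e1) is invariant: v'_1 = v1 = 1.00
cos(50deg) = 0.6428, sin(50deg) = 0.7660
v'_2 = v2*cos(theta) - v3*sin(theta) = 5*0.6428 - 1*0.7660 = 2.45
v'_3 = v2*sin(theta) + v3*cos(theta) = 5*0.7660 + 1*0.6428 = 4.47
v' = 1.00*e1 + 2.45*e2 + 4.47*e3


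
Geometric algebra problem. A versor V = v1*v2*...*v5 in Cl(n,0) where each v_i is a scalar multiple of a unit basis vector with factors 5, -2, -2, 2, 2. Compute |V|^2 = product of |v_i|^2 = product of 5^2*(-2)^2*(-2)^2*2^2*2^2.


Each vector v_i has |v_i|^2 = s_i^2
Squared scales: 5^2 = 25, (-2)^2 = 4, (-2)^2 = 4, 2^2 = 4, 2^2 = 4
|V|^2 = 25 * 4 * 4 * 4 * 4
= 6400


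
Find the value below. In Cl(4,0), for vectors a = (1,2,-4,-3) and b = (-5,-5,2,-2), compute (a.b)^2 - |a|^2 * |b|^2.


a . b = 1*(-5) + 2*(-5) + (-4)*2 + (-3)*(-2)
= -5 + (-10) + (-8) + 6 = -17
|a|^2 = 1^2 + 2^2 + (-4)^2 + (-3)^2 = 30
|b|^2 = (-5)^2 + (-5)^2 + 2^2 + (-2)^2 = 58
(a.b)^2 = (-17)^2 = 289
|a|^2 * |b|^2 = 30 * 58 = 1740
Result = 289 - 1740 = -1451


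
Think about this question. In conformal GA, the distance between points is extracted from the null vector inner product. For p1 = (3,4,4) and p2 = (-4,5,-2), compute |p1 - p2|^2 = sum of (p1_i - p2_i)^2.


p1 - p2 = (7, -1, 6)
|p1 - p2|^2 = 7^2 + (-1)^2 + 6^2
= 49 + 1 + 36
= 86


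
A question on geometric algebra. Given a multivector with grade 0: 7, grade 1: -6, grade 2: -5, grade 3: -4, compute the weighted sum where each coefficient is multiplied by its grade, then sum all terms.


Grade-weighted sum = sum of grade_k * coefficient_k
0*7 = 0
1*(-6) = -6
2*(-5) = -10
3*(-4) = -12
Total = 0 + (-6) + (-10) + (-12) = -28


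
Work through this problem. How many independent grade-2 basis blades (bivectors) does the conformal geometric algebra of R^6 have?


The conformal model of R^6 uses Cl(7,1) with m = 6 + 2 = 8 generators.
Number of grade-2 blades = C(m, 2) = C(8, 2)
= 8*7/2 = 28


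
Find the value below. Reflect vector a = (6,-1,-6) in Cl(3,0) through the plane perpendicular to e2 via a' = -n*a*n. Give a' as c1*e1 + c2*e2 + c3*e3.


Reflection formula: a' = -n*a*n, with n = e2 (unit vector, n^2 = 1).
For reflection through hyperplane perp to e2:
The component along e2 flips sign, others stay.
a = (6, -1, -6)
a' = (6, 1, -6)
a' = 6*e1 + 1*e2 - 6*e3


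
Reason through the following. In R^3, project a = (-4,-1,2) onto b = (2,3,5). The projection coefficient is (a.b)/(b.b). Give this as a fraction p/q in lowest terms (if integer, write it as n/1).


Projection coefficient = (a . b) / (b . b)
a . b = (-4)*2 + (-1)*3 + 2*5
= -8 + (-3) + 10 = -1
b . b = 2^2 + 3^2 + 5^2
= 4 + 9 + 25 = 38
Coefficient = -1/38
In lowest terms: -1/38
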